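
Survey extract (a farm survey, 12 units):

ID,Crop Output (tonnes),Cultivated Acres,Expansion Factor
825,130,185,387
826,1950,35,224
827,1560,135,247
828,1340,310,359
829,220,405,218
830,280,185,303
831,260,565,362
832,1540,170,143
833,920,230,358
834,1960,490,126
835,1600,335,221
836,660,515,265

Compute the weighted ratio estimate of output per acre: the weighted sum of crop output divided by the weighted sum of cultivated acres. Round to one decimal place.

3.1

Σ wᵢ·y = 2905450
Σ wᵢ·x = 185×387 + 35×224 + 135×247 + 310×359 + 405×218 + 185×303 + 565×362 + 170×143 + 230×358 + 490×126 + 335×221 + 515×265
  = 71595 + 7840 + 33345 + 111290 + 88290 + 56055 + 204530 + 24310 + 82340 + 61740 + 74035 + 136475 = 951845
Ratio = 2905450 / 951845 = 3.0524403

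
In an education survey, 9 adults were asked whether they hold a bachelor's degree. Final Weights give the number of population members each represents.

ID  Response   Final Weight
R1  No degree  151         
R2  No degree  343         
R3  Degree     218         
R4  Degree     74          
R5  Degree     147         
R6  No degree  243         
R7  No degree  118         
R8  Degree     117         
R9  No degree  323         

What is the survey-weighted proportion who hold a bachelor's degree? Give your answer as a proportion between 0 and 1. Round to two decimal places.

Sum of weights for 'Degree' = 218 + 74 + 147 + 117 = 556
Total weight = 1734
Weighted proportion = 556 / 1734 = 0.32064591

0.32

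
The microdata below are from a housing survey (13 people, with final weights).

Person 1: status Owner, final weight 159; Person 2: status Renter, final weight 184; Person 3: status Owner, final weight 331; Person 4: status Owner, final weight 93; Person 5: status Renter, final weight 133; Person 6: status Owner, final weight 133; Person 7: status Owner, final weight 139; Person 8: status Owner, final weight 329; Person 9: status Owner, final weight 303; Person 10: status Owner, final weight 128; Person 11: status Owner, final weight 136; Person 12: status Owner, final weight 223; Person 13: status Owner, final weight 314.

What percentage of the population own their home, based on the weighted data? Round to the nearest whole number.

88

Sum of weights for 'Owner' = 159 + 331 + 93 + 133 + 139 + 329 + 303 + 128 + 136 + 223 + 314 = 2288
Total weight = 2605
Weighted proportion = 2288 / 2605 = 0.87831094 → 87.831094%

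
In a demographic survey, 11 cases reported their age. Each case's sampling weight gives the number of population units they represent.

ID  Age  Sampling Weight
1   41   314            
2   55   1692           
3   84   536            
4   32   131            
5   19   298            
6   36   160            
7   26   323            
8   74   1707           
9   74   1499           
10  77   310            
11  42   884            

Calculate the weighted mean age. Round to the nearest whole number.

60

Weighted sum = 41×314 + 55×1692 + 84×536 + 32×131 + 19×298 + 36×160 + 26×323 + 74×1707 + 74×1499 + 77×310 + 42×884
  = 12874 + 93060 + 45024 + 4192 + 5662 + 5760 + 8398 + 126318 + 110926 + 23870 + 37128 = 473212
Sum of weights = 314 + 1692 + 536 + 131 + 298 + 160 + 323 + 1707 + 1499 + 310 + 884 = 7854
Weighted mean = 473212 / 7854 = 60.251082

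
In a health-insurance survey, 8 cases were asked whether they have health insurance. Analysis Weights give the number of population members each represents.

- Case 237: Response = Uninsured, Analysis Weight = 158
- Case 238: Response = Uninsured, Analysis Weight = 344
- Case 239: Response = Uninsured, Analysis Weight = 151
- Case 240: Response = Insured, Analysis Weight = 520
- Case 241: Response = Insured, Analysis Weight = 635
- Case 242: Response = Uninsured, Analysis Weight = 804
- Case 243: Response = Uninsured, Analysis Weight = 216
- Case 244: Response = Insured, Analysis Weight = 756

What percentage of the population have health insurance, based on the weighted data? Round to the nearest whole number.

53

Sum of weights for 'Insured' = 520 + 635 + 756 = 1911
Total weight = 158 + 344 + 151 + 520 + 635 + 804 + 216 + 756 = 3584
Weighted proportion = 1911 / 3584 = 0.53320312 → 53.320312%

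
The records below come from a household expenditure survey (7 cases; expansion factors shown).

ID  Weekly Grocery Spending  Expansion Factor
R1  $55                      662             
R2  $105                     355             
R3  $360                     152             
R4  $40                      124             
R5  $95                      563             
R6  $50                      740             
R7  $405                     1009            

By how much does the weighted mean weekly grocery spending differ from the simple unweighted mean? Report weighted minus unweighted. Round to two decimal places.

Unweighted sum = 55 + 105 + 360 + 40 + 95 + 50 + 405 = 1110
Unweighted mean = 1110 / 7 = 158.57143
Weighted sum = 632495
Sum of weights = 662 + 355 + 152 + 124 + 563 + 740 + 1009 = 3605
Weighted mean = 632495 / 3605 = 175.44938
Difference (weighted minus unweighted) = 16.877947

16.88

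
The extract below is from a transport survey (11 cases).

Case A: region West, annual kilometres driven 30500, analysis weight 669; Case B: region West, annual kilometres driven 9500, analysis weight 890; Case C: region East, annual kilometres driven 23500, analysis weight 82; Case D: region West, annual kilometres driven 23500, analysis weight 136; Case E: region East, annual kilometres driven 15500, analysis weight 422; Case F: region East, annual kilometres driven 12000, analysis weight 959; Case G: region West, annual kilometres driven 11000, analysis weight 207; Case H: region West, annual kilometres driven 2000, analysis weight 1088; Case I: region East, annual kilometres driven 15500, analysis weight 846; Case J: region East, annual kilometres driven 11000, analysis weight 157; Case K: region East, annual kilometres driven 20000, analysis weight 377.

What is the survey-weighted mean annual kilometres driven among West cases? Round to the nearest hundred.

West rows: A, B, D, G, H
Weighted sum = 30500×669 + 9500×890 + 23500×136 + 11000×207 + 2000×1088
  = 20404500 + 8455000 + 3196000 + 2277000 + 2176000 = 36508500
Sum of weights = 2990
Weighted mean = 36508500 / 2990 = 12210.201

12200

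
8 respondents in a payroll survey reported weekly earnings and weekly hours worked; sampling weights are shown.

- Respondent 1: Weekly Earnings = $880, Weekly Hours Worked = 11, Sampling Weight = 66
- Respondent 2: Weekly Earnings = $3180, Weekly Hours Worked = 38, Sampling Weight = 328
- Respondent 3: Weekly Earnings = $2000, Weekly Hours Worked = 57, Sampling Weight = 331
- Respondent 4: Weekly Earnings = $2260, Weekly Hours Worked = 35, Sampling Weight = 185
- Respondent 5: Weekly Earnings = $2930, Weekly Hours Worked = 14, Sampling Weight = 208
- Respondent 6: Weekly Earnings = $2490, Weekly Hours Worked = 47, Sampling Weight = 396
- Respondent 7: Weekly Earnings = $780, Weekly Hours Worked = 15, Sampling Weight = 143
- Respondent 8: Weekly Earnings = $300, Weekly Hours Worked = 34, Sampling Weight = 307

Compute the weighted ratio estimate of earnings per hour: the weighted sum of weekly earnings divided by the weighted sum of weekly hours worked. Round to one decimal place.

Σ wᵢ·y = 880×66 + 3180×328 + 2000×331 + 2260×185 + 2930×208 + 2490×396 + 780×143 + 300×307
  = 58080 + 1043040 + 662000 + 418100 + 609440 + 986040 + 111540 + 92100 = 3980340
Σ wᵢ·x = 11×66 + 38×328 + 57×331 + 35×185 + 14×208 + 47×396 + 15×143 + 34×307
  = 726 + 12464 + 18867 + 6475 + 2912 + 18612 + 2145 + 10438 = 72639
Ratio = 3980340 / 72639 = 54.796184

54.8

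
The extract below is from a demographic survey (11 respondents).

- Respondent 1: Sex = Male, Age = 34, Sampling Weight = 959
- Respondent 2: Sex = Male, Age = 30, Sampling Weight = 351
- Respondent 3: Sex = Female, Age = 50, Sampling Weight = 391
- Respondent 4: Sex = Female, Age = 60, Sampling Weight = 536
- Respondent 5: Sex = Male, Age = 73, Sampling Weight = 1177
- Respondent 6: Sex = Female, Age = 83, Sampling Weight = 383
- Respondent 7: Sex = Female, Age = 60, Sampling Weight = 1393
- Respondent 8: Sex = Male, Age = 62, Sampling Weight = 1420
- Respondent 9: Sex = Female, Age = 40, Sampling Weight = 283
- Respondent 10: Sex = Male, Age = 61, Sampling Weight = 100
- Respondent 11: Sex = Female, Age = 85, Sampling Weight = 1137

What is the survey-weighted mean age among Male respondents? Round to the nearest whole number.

Male rows: 1, 2, 5, 8, 10
Weighted sum = 34×959 + 30×351 + 73×1177 + 62×1420 + 61×100
  = 32606 + 10530 + 85921 + 88040 + 6100 = 223197
Sum of weights = 959 + 351 + 1177 + 1420 + 100 = 4007
Weighted mean = 223197 / 4007 = 55.701772

56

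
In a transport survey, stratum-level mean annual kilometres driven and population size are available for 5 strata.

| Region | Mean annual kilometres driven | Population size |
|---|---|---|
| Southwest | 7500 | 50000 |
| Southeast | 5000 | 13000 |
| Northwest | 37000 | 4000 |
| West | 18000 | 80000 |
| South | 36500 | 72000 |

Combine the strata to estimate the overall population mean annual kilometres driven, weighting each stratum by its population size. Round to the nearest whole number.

21260

Σ Nₕ·x̄ₕ = 7500×50000 + 5000×13000 + 37000×4000 + 18000×80000 + 36500×72000
  = 4656000000
Σ Nₕ = 50000 + 13000 + 4000 + 80000 + 72000 = 219000
Overall mean = 4656000000 / 219000 = 21260.274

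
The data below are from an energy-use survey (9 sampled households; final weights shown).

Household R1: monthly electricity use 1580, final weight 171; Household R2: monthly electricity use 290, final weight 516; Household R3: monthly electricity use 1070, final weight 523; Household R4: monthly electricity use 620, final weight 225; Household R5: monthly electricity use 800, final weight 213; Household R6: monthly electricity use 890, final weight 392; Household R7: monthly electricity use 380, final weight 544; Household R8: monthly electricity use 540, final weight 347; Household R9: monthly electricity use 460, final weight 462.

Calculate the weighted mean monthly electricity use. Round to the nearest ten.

Weighted sum = 1580×171 + 290×516 + 1070×523 + 620×225 + 800×213 + 890×392 + 380×544 + 540×347 + 460×462
  = 270180 + 149640 + 559610 + 139500 + 170400 + 348880 + 206720 + 187380 + 212520 = 2244830
Sum of weights = 171 + 516 + 523 + 225 + 213 + 392 + 544 + 347 + 462 = 3393
Weighted mean = 2244830 / 3393 = 661.60625

660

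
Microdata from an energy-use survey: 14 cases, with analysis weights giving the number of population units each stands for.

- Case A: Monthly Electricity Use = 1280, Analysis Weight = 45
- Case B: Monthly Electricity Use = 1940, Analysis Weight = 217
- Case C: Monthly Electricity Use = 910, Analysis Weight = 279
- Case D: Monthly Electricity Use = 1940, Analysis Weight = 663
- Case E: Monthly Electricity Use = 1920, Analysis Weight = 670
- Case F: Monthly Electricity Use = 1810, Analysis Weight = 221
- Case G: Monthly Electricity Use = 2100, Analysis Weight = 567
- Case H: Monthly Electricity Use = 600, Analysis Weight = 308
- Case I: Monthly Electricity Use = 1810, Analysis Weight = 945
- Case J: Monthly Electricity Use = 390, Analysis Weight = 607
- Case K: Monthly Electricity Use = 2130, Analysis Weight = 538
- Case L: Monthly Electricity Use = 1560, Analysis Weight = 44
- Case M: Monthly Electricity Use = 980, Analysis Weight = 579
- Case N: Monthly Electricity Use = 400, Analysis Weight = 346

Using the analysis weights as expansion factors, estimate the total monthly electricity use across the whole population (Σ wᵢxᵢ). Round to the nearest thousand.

Weighted total = 8948180

8948000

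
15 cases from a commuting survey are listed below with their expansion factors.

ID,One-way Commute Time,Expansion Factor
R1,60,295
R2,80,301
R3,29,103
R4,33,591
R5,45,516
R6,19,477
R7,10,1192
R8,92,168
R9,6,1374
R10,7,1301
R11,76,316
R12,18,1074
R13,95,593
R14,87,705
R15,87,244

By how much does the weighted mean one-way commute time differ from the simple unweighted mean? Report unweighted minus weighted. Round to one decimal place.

Unweighted sum = 744
Unweighted mean = 744 / 15 = 49.6
Weighted sum = 323526
Sum of weights = 9250
Weighted mean = 323526 / 9250 = 34.975784
Difference (unweighted minus weighted) = 14.624216

14.6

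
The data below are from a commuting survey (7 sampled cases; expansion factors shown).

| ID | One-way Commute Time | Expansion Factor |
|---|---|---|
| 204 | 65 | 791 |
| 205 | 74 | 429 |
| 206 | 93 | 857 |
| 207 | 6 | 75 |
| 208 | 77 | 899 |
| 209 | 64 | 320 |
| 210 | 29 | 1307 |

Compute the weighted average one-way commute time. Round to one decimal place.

62.2

Weighted sum = 65×791 + 74×429 + 93×857 + 6×75 + 77×899 + 64×320 + 29×1307
  = 51415 + 31746 + 79701 + 450 + 69223 + 20480 + 37903 = 290918
Sum of weights = 791 + 429 + 857 + 75 + 899 + 320 + 1307 = 4678
Weighted mean = 290918 / 4678 = 62.188542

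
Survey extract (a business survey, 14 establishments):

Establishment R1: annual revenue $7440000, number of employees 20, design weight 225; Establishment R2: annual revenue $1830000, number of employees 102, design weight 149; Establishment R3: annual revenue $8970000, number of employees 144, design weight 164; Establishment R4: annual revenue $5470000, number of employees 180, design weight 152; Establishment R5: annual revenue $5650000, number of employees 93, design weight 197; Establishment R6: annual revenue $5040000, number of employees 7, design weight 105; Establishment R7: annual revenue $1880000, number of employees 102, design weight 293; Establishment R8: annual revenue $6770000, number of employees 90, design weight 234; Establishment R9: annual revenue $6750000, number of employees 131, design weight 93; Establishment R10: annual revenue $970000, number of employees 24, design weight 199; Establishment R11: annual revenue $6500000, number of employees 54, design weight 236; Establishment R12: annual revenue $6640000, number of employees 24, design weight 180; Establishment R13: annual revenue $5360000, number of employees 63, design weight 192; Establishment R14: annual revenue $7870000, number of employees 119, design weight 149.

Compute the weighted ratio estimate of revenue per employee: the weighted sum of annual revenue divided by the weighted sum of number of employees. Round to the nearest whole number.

Σ wᵢ·y = 13778190000
Σ wᵢ·x = 204526
Ratio = 13778190000 / 204526 = 67366.447

67366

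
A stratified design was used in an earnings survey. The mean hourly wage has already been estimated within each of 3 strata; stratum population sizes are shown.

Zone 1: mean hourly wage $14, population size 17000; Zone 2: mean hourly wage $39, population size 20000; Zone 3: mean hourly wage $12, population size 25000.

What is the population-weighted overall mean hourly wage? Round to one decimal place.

Σ Nₕ·x̄ₕ = 14×17000 + 39×20000 + 12×25000
  = 238000 + 780000 + 300000 = 1318000
Σ Nₕ = 62000
Overall mean = 1318000 / 62000 = 21.258065

21.3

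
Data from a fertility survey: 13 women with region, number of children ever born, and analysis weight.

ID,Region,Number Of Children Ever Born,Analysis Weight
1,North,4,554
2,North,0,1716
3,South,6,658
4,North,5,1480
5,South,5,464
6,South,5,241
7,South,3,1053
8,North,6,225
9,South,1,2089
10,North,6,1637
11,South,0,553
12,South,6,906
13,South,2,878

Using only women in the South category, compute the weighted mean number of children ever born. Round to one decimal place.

2.9

South rows: 3, 5, 6, 7, 9, 11, 12, 13
Weighted sum = 6×658 + 5×464 + 5×241 + 3×1053 + 1×2089 + 0×553 + 6×906 + 2×878
  = 3948 + 2320 + 1205 + 3159 + 2089 + 0 + 5436 + 1756 = 19913
Sum of weights = 658 + 464 + 241 + 1053 + 2089 + 553 + 906 + 878 = 6842
Weighted mean = 19913 / 6842 = 2.9104063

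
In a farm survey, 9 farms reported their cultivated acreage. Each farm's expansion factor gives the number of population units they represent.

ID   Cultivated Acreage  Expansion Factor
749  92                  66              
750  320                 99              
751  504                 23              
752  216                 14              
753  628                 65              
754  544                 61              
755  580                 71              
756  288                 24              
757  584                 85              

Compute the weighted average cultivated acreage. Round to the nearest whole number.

Weighted sum = 92×66 + 320×99 + 504×23 + 216×14 + 628×65 + 544×61 + 580×71 + 288×24 + 584×85
  = 6072 + 31680 + 11592 + 3024 + 40820 + 33184 + 41180 + 6912 + 49640 = 224104
Sum of weights = 66 + 99 + 23 + 14 + 65 + 61 + 71 + 24 + 85 = 508
Weighted mean = 224104 / 508 = 441.14961

441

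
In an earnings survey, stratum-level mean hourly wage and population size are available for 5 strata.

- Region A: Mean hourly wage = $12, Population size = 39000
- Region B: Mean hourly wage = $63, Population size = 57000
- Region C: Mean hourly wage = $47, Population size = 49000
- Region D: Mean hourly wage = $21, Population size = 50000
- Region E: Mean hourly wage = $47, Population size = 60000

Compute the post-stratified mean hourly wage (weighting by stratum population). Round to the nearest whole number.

40

Σ Nₕ·x̄ₕ = 12×39000 + 63×57000 + 47×49000 + 21×50000 + 47×60000
  = 10232000
Σ Nₕ = 255000
Overall mean = 10232000 / 255000 = 40.12549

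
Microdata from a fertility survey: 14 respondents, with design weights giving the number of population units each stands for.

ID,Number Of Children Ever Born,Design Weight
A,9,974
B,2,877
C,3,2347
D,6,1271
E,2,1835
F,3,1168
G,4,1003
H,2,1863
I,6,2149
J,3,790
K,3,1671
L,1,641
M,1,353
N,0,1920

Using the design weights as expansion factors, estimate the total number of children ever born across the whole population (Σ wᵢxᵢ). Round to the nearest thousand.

61000

Weighted total = 61370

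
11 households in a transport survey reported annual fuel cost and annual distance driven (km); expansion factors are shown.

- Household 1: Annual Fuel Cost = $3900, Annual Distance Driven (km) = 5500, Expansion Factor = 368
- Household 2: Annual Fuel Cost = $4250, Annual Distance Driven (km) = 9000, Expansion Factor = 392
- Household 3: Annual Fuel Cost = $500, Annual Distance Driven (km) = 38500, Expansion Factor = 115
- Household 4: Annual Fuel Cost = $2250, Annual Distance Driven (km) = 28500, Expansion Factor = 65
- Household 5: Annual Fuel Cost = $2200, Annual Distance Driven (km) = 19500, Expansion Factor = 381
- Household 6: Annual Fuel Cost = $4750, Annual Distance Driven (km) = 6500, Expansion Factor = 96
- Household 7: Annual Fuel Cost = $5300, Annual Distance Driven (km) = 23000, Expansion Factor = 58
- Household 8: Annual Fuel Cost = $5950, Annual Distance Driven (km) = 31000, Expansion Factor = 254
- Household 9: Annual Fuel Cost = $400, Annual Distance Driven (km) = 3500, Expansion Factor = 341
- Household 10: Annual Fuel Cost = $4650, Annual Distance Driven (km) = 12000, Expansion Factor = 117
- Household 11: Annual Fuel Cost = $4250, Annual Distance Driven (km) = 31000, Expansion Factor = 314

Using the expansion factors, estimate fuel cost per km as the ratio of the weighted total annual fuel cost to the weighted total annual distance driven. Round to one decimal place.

Σ wᵢ·y = 3900×368 + 4250×392 + 500×115 + 2250×65 + 2200×381 + 4750×96 + 5300×58 + 5950×254 + 400×341 + 4650×117 + 4250×314
  = 1435200 + 1666000 + 57500 + 146250 + 838200 + 456000 + 307400 + 1511300 + 136400 + 544050 + 1334500 = 8432800
Σ wᵢ·x = 5500×368 + 9000×392 + 38500×115 + 28500×65 + 19500×381 + 6500×96 + 23000×58 + 31000×254 + 3500×341 + 12000×117 + 31000×314
  = 2024000 + 3528000 + 4427500 + 1852500 + 7429500 + 624000 + 1334000 + 7874000 + 1193500 + 1404000 + 9734000 = 41425000
Ratio = 8432800 / 41425000 = 0.20356789

0.2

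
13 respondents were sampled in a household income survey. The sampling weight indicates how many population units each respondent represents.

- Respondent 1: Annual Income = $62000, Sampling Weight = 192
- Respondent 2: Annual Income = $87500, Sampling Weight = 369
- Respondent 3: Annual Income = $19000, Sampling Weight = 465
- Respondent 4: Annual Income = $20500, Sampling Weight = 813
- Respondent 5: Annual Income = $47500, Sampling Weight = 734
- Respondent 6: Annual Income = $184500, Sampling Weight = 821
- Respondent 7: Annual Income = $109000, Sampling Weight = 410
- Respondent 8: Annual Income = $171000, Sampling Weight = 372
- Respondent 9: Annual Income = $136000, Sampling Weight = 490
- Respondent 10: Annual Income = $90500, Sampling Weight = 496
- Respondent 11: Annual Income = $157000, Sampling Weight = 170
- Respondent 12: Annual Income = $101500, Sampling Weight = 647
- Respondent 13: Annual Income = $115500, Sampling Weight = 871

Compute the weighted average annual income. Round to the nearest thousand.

98000

Weighted sum = 668823500
Sum of weights = 6850
Weighted mean = 668823500 / 6850 = 97638.467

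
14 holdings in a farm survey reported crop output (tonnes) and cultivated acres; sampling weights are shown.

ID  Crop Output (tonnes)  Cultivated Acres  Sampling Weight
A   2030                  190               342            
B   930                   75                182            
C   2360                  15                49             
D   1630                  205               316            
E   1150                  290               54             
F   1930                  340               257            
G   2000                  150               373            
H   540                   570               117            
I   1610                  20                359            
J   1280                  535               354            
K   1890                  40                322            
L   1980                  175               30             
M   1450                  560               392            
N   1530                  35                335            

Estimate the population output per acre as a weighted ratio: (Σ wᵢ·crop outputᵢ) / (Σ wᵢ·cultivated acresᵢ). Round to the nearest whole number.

7

Σ wᵢ·y = 5641570
Σ wᵢ·x = 815770
Ratio = 5641570 / 815770 = 6.915638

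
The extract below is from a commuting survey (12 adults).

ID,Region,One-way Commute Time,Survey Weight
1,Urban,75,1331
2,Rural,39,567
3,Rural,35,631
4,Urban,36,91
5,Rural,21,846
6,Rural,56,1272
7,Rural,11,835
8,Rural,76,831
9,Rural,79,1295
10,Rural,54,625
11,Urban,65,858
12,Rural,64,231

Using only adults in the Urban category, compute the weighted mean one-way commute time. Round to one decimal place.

69.7

Urban rows: 1, 4, 11
Weighted sum = 75×1331 + 36×91 + 65×858
  = 99825 + 3276 + 55770 = 158871
Sum of weights = 1331 + 91 + 858 = 2280
Weighted mean = 158871 / 2280 = 69.680263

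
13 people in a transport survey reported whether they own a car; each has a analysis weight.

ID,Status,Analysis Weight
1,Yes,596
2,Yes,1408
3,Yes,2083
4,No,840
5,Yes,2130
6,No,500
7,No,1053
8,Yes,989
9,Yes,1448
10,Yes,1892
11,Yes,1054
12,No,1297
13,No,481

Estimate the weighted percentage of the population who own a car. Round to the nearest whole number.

74

Sum of weights for 'Yes' = 596 + 1408 + 2083 + 2130 + 989 + 1448 + 1892 + 1054 = 11600
Total weight = 15771
Weighted proportion = 11600 / 15771 = 0.73552723 → 73.552723%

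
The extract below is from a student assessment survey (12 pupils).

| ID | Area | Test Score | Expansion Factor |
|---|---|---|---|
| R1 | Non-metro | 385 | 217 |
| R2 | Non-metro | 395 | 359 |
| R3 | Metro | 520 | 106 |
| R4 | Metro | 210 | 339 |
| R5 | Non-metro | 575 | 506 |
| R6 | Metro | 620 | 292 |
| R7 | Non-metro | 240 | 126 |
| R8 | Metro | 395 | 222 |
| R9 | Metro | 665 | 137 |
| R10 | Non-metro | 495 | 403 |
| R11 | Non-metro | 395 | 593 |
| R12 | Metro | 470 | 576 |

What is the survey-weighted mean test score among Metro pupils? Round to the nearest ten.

450

Metro rows: R3, R4, R6, R8, R9, R12
Weighted sum = 520×106 + 210×339 + 620×292 + 395×222 + 665×137 + 470×576
  = 756865
Sum of weights = 106 + 339 + 292 + 222 + 137 + 576 = 1672
Weighted mean = 756865 / 1672 = 452.67045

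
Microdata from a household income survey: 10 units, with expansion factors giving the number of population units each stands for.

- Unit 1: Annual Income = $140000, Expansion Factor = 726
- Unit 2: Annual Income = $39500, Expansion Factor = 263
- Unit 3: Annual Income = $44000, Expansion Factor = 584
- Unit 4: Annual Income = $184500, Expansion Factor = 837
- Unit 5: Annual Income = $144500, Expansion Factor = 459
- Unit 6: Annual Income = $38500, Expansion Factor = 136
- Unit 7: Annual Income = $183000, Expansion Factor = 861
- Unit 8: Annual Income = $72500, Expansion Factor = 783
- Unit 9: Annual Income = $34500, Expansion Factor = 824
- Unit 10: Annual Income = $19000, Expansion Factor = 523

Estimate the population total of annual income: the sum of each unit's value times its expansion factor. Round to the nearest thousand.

616408000

Weighted total = 140000×726 + 39500×263 + 44000×584 + 184500×837 + 144500×459 + 38500×136 + 183000×861 + 72500×783 + 34500×824 + 19000×523
  = 101640000 + 10388500 + 25696000 + 154426500 + 66325500 + 5236000 + 157563000 + 56767500 + 28428000 + 9937000 = 616408000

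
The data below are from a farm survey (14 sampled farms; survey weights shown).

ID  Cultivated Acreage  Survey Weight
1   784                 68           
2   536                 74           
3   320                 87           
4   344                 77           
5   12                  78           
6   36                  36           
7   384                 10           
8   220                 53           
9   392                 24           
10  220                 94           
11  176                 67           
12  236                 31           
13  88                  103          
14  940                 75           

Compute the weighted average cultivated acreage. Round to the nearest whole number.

335

Weighted sum = 293796
Sum of weights = 877
Weighted mean = 293796 / 877 = 335.00114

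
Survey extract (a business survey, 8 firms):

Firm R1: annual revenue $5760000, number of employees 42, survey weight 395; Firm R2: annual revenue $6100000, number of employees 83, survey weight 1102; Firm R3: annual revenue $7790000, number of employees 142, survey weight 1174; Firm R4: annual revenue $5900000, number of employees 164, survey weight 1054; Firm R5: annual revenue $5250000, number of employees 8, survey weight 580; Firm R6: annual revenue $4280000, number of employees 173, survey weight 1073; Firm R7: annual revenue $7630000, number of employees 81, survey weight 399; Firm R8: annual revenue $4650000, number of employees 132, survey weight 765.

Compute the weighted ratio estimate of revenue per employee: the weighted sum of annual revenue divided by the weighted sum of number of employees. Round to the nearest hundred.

50100

Σ wᵢ·y = 5760000×395 + 6100000×1102 + 7790000×1174 + 5900000×1054 + 5250000×580 + 4280000×1073 + 7630000×399 + 4650000×765
  = 2275200000 + 6722200000 + 9145460000 + 6218600000 + 3045000000 + 4592440000 + 3044370000 + 3557250000 = 38600520000
Σ wᵢ·x = 42×395 + 83×1102 + 142×1174 + 164×1054 + 8×580 + 173×1073 + 81×399 + 132×765
  = 16590 + 91466 + 166708 + 172856 + 4640 + 185629 + 32319 + 100980 = 771188
Ratio = 38600520000 / 771188 = 50053.32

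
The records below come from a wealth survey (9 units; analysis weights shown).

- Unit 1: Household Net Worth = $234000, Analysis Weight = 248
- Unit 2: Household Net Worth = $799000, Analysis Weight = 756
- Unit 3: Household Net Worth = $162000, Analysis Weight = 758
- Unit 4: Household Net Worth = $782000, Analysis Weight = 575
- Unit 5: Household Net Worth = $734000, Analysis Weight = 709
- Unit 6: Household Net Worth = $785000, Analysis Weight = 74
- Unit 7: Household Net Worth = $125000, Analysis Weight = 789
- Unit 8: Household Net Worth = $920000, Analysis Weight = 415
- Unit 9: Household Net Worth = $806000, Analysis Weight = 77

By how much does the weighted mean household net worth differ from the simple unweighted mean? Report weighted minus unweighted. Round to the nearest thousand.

Unweighted sum = 234000 + 799000 + 162000 + 782000 + 734000 + 785000 + 125000 + 920000 + 806000 = 5347000
Unweighted mean = 5347000 / 9 = 594111.11
Weighted sum = 234000×248 + 799000×756 + 162000×758 + 782000×575 + 734000×709 + 785000×74 + 125000×789 + 920000×415 + 806000×77
  = 58032000 + 604044000 + 122796000 + 449650000 + 520406000 + 58090000 + 98625000 + 381800000 + 62062000 = 2355505000
Sum of weights = 4401
Weighted mean = 2355505000 / 4401 = 535220.4
Difference (weighted minus unweighted) = -58890.707

-59000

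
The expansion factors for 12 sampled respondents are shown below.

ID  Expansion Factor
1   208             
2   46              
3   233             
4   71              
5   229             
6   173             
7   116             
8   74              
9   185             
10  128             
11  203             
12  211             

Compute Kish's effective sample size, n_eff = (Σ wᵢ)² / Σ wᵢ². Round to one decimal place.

10.3

Σ wᵢ = 1877
Σ wᵢ² = 342351
n_eff = 1877² / 342351 = 3523129 / 342351 = 10.290985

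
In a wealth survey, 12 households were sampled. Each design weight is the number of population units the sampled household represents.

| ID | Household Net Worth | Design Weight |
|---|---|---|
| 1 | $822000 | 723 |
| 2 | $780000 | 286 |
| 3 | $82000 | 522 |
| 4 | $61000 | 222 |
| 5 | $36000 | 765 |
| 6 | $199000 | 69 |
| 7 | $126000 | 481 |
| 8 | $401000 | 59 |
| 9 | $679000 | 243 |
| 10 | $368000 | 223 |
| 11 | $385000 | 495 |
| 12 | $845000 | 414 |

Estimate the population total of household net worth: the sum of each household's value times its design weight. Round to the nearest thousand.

Weighted total = 1786734000

1786734000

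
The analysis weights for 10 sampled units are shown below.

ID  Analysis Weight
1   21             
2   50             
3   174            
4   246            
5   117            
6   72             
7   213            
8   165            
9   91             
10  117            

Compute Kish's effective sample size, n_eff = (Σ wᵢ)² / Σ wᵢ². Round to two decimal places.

Σ wᵢ = 21 + 50 + 174 + 246 + 117 + 72 + 213 + 165 + 91 + 117 = 1266
Σ wᵢ² = 441 + 2500 + 30276 + 60516 + 13689 + 5184 + 45369 + 27225 + 8281 + 13689 = 207170
n_eff = 1266² / 207170 = 1602756 / 207170 = 7.736429

7.74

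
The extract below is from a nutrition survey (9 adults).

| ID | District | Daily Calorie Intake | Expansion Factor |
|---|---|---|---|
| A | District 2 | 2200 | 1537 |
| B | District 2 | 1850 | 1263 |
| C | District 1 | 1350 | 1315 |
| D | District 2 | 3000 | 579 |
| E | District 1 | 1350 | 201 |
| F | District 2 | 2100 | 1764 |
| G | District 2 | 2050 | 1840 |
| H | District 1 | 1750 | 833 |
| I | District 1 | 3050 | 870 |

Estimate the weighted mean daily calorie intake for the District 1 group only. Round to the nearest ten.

District 1 rows: C, E, H, I
Weighted sum = 1350×1315 + 1350×201 + 1750×833 + 3050×870
  = 1775250 + 271350 + 1457750 + 2653500 = 6157850
Sum of weights = 1315 + 201 + 833 + 870 = 3219
Weighted mean = 6157850 / 3219 = 1912.9699

1910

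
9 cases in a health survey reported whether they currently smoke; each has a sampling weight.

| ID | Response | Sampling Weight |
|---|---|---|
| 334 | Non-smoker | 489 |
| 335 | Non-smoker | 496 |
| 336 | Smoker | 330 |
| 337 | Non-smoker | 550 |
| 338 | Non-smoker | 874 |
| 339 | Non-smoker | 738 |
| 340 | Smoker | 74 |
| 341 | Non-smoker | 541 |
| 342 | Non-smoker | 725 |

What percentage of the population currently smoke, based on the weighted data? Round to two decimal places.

Sum of weights for 'Smoker' = 330 + 74 = 404
Total weight = 489 + 496 + 330 + 550 + 874 + 738 + 74 + 541 + 725 = 4817
Weighted proportion = 404 / 4817 = 0.083869628 → 8.3869628%

8.39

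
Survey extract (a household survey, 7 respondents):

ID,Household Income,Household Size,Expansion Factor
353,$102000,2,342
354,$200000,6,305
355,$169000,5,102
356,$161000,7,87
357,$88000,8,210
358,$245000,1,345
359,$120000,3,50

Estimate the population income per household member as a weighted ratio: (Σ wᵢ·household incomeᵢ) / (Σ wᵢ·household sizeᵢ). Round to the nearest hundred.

Σ wᵢ·y = 102000×342 + 200000×305 + 169000×102 + 161000×87 + 88000×210 + 245000×345 + 120000×50
  = 34884000 + 61000000 + 17238000 + 14007000 + 18480000 + 84525000 + 6000000 = 236134000
Σ wᵢ·x = 5808
Ratio = 236134000 / 5808 = 40656.68

40700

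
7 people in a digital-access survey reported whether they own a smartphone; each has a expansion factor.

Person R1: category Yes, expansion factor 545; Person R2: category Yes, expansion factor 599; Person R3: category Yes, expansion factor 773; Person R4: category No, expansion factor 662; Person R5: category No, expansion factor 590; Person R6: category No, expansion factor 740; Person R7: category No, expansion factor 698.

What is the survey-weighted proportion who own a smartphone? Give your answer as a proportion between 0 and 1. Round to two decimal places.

Sum of weights for 'Yes' = 545 + 599 + 773 = 1917
Total weight = 4607
Weighted proportion = 1917 / 4607 = 0.41610593

0.42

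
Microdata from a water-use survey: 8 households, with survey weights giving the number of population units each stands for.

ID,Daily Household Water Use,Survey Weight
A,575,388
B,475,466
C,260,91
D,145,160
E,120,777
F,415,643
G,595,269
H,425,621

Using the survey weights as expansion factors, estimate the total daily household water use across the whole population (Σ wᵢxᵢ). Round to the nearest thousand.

Weighted total = 575×388 + 475×466 + 260×91 + 145×160 + 120×777 + 415×643 + 595×269 + 425×621
  = 223100 + 221350 + 23660 + 23200 + 93240 + 266845 + 160055 + 263925 = 1275375

1275000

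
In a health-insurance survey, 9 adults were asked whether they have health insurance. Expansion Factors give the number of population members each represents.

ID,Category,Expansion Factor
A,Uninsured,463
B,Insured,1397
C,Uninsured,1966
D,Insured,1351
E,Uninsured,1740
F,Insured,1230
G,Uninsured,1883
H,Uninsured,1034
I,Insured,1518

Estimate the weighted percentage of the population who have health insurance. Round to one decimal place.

43.7

Sum of weights for 'Insured' = 1397 + 1351 + 1230 + 1518 = 5496
Total weight = 463 + 1397 + 1966 + 1351 + 1740 + 1230 + 1883 + 1034 + 1518 = 12582
Weighted proportion = 5496 / 12582 = 0.4368145 → 43.68145%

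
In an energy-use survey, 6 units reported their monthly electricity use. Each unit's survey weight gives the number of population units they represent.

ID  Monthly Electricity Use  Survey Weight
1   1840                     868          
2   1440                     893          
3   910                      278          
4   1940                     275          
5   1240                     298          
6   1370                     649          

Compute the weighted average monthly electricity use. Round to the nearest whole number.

Weighted sum = 1840×868 + 1440×893 + 910×278 + 1940×275 + 1240×298 + 1370×649
  = 1597120 + 1285920 + 252980 + 533500 + 369520 + 889130 = 4928170
Sum of weights = 868 + 893 + 278 + 275 + 298 + 649 = 3261
Weighted mean = 4928170 / 3261 = 1511.245

1511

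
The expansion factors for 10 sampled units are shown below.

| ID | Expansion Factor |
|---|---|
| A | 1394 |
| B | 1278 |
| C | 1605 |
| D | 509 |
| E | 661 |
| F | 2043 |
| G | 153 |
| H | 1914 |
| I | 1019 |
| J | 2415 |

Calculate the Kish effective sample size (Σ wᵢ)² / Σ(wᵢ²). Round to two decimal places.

7.82

Σ wᵢ = 1394 + 1278 + 1605 + 509 + 661 + 2043 + 153 + 1914 + 1019 + 2415 = 12991
Σ wᵢ² = 1943236 + 1633284 + 2576025 + 259081 + 436921 + 4173849 + 23409 + 3663396 + 1038361 + 5832225 = 21579787
n_eff = 12991² / 21579787 = 168766081 / 21579787 = 7.8205629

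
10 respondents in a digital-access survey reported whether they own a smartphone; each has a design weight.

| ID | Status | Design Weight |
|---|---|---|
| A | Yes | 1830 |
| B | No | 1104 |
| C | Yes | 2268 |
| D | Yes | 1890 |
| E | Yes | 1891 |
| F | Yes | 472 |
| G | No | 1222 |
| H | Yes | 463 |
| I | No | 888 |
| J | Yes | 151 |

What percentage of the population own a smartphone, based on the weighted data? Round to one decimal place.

Sum of weights for 'Yes' = 1830 + 2268 + 1890 + 1891 + 472 + 463 + 151 = 8965
Total weight = 12179
Weighted proportion = 8965 / 12179 = 0.73610313 → 73.610313%

73.6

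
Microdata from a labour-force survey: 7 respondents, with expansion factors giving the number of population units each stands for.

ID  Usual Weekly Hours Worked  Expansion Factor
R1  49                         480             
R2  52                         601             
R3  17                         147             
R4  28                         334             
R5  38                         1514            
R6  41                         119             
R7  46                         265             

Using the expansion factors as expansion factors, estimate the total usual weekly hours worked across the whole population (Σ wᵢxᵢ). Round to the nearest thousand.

Weighted total = 49×480 + 52×601 + 17×147 + 28×334 + 38×1514 + 41×119 + 46×265
  = 23520 + 31252 + 2499 + 9352 + 57532 + 4879 + 12190 = 141224

141000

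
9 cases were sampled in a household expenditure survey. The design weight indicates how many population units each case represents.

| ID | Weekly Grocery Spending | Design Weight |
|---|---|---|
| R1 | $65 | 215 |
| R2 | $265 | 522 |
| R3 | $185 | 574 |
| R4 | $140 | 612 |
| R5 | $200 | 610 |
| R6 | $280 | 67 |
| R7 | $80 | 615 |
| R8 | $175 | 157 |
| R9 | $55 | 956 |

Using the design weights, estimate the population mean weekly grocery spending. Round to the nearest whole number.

142

Weighted sum = 614190
Sum of weights = 215 + 522 + 574 + 612 + 610 + 67 + 615 + 157 + 956 = 4328
Weighted mean = 614190 / 4328 = 141.91081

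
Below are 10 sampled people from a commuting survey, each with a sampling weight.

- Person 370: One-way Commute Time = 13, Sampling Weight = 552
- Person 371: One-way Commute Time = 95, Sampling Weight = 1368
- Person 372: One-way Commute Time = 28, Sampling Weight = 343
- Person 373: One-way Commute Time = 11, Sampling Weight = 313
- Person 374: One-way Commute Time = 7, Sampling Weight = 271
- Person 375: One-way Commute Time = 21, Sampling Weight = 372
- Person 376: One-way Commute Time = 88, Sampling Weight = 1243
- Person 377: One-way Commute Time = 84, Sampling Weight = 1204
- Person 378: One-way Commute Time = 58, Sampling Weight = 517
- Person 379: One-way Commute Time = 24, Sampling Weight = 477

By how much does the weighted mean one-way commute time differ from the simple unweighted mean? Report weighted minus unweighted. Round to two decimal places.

18.94

Unweighted sum = 13 + 95 + 28 + 11 + 7 + 21 + 88 + 84 + 58 + 24 = 429
Unweighted mean = 429 / 10 = 42.9
Weighted sum = 13×552 + 95×1368 + 28×343 + 11×313 + 7×271 + 21×372 + 88×1243 + 84×1204 + 58×517 + 24×477
  = 7176 + 129960 + 9604 + 3443 + 1897 + 7812 + 109384 + 101136 + 29986 + 11448 = 411846
Sum of weights = 552 + 1368 + 343 + 313 + 271 + 372 + 1243 + 1204 + 517 + 477 = 6660
Weighted mean = 411846 / 6660 = 61.838739
Difference (weighted minus unweighted) = 18.938739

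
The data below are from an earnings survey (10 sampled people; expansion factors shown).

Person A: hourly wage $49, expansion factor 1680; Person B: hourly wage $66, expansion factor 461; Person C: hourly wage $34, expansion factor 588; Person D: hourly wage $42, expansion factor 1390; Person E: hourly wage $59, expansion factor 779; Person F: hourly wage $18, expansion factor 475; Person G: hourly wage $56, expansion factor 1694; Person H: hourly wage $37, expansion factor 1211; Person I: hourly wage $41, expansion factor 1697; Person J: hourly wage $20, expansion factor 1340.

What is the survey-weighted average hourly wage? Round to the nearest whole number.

Weighted sum = 49×1680 + 66×461 + 34×588 + 42×1390 + 59×779 + 18×475 + 56×1694 + 37×1211 + 41×1697 + 20×1340
  = 82320 + 30426 + 19992 + 58380 + 45961 + 8550 + 94864 + 44807 + 69577 + 26800 = 481677
Sum of weights = 11315
Weighted mean = 481677 / 11315 = 42.569775

43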